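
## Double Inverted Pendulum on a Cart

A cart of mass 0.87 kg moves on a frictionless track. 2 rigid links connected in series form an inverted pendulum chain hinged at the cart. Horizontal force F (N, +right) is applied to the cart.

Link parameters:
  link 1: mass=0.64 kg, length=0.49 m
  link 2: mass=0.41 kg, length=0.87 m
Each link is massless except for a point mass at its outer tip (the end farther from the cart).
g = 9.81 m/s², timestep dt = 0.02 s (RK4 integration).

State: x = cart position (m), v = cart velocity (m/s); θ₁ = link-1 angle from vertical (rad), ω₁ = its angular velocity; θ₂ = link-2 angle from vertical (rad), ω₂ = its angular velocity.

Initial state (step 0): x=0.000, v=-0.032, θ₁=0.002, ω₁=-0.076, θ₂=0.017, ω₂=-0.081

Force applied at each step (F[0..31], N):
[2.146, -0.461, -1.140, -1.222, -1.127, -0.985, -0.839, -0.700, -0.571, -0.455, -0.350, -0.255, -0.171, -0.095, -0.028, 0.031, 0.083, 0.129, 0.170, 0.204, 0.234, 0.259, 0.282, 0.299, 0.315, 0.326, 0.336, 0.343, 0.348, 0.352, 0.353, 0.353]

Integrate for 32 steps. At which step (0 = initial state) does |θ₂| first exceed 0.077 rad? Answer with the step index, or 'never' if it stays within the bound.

apply F[0]=+2.146 → step 1: x=-0.000, v=0.017, θ₁=-0.001, ω₁=-0.180, θ₂=0.015, ω₂=-0.075
apply F[1]=-0.461 → step 2: x=0.000, v=0.007, θ₁=-0.004, ω₁=-0.165, θ₂=0.014, ω₂=-0.069
apply F[2]=-1.140 → step 3: x=-0.000, v=-0.018, θ₁=-0.007, ω₁=-0.121, θ₂=0.013, ω₂=-0.062
apply F[3]=-1.222 → step 4: x=-0.001, v=-0.044, θ₁=-0.009, ω₁=-0.076, θ₂=0.012, ω₂=-0.055
apply F[4]=-1.127 → step 5: x=-0.002, v=-0.068, θ₁=-0.010, ω₁=-0.036, θ₂=0.010, ω₂=-0.047
apply F[5]=-0.985 → step 6: x=-0.003, v=-0.088, θ₁=-0.010, ω₁=-0.004, θ₂=0.010, ω₂=-0.040
apply F[6]=-0.839 → step 7: x=-0.005, v=-0.105, θ₁=-0.010, ω₁=0.021, θ₂=0.009, ω₂=-0.032
apply F[7]=-0.700 → step 8: x=-0.007, v=-0.119, θ₁=-0.010, ω₁=0.040, θ₂=0.008, ω₂=-0.026
apply F[8]=-0.571 → step 9: x=-0.010, v=-0.130, θ₁=-0.009, ω₁=0.055, θ₂=0.008, ω₂=-0.019
apply F[9]=-0.455 → step 10: x=-0.013, v=-0.138, θ₁=-0.007, ω₁=0.065, θ₂=0.008, ω₂=-0.013
apply F[10]=-0.350 → step 11: x=-0.015, v=-0.145, θ₁=-0.006, ω₁=0.072, θ₂=0.007, ω₂=-0.008
apply F[11]=-0.255 → step 12: x=-0.018, v=-0.149, θ₁=-0.005, ω₁=0.076, θ₂=0.007, ω₂=-0.004
apply F[12]=-0.171 → step 13: x=-0.021, v=-0.152, θ₁=-0.003, ω₁=0.078, θ₂=0.007, ω₂=0.000
apply F[13]=-0.095 → step 14: x=-0.024, v=-0.154, θ₁=-0.001, ω₁=0.078, θ₂=0.007, ω₂=0.004
apply F[14]=-0.028 → step 15: x=-0.028, v=-0.154, θ₁=0.000, ω₁=0.077, θ₂=0.007, ω₂=0.007
apply F[15]=+0.031 → step 16: x=-0.031, v=-0.154, θ₁=0.002, ω₁=0.074, θ₂=0.008, ω₂=0.009
apply F[16]=+0.083 → step 17: x=-0.034, v=-0.152, θ₁=0.003, ω₁=0.071, θ₂=0.008, ω₂=0.011
apply F[17]=+0.129 → step 18: x=-0.037, v=-0.150, θ₁=0.004, ω₁=0.067, θ₂=0.008, ω₂=0.013
apply F[18]=+0.170 → step 19: x=-0.040, v=-0.148, θ₁=0.006, ω₁=0.063, θ₂=0.008, ω₂=0.014
apply F[19]=+0.204 → step 20: x=-0.043, v=-0.145, θ₁=0.007, ω₁=0.058, θ₂=0.009, ω₂=0.015
apply F[20]=+0.234 → step 21: x=-0.045, v=-0.141, θ₁=0.008, ω₁=0.054, θ₂=0.009, ω₂=0.015
apply F[21]=+0.259 → step 22: x=-0.048, v=-0.137, θ₁=0.009, ω₁=0.049, θ₂=0.009, ω₂=0.015
apply F[22]=+0.282 → step 23: x=-0.051, v=-0.133, θ₁=0.010, ω₁=0.044, θ₂=0.009, ω₂=0.015
apply F[23]=+0.299 → step 24: x=-0.054, v=-0.128, θ₁=0.011, ω₁=0.040, θ₂=0.010, ω₂=0.015
apply F[24]=+0.315 → step 25: x=-0.056, v=-0.124, θ₁=0.012, ω₁=0.035, θ₂=0.010, ω₂=0.014
apply F[25]=+0.326 → step 26: x=-0.059, v=-0.119, θ₁=0.012, ω₁=0.031, θ₂=0.010, ω₂=0.014
apply F[26]=+0.336 → step 27: x=-0.061, v=-0.114, θ₁=0.013, ω₁=0.027, θ₂=0.011, ω₂=0.013
apply F[27]=+0.343 → step 28: x=-0.063, v=-0.110, θ₁=0.013, ω₁=0.023, θ₂=0.011, ω₂=0.012
apply F[28]=+0.348 → step 29: x=-0.065, v=-0.105, θ₁=0.014, ω₁=0.019, θ₂=0.011, ω₂=0.011
apply F[29]=+0.352 → step 30: x=-0.067, v=-0.100, θ₁=0.014, ω₁=0.016, θ₂=0.011, ω₂=0.010
apply F[30]=+0.353 → step 31: x=-0.069, v=-0.095, θ₁=0.014, ω₁=0.013, θ₂=0.011, ω₂=0.009
apply F[31]=+0.353 → step 32: x=-0.071, v=-0.091, θ₁=0.015, ω₁=0.010, θ₂=0.012, ω₂=0.008
max |θ₂| = 0.017 ≤ 0.077 over all 33 states.

Answer: never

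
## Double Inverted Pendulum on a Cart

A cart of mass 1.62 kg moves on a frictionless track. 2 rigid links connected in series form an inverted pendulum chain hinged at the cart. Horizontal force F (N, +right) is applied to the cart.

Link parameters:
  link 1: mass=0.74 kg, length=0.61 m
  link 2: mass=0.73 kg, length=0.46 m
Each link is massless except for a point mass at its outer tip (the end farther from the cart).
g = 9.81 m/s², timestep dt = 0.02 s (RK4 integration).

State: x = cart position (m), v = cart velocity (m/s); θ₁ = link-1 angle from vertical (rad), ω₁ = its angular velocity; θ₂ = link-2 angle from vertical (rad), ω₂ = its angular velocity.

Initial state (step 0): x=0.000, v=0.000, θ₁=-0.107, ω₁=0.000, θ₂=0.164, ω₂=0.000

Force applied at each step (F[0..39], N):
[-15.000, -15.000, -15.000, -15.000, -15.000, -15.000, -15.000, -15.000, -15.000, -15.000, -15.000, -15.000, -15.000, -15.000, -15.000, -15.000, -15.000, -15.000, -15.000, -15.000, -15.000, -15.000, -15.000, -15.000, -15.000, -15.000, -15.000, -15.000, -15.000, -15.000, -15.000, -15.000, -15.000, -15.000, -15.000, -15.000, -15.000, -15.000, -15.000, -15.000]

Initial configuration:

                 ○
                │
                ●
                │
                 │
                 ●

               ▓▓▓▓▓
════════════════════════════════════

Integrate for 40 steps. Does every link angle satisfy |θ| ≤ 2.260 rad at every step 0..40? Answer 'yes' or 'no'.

Answer: no

Derivation:
apply F[0]=-15.000 → step 1: x=-0.002, v=-0.166, θ₁=-0.105, ω₁=0.154, θ₂=0.166, ω₂=0.230
apply F[1]=-15.000 → step 2: x=-0.007, v=-0.333, θ₁=-0.101, ω₁=0.310, θ₂=0.173, ω₂=0.459
apply F[2]=-15.000 → step 3: x=-0.015, v=-0.501, θ₁=-0.093, ω₁=0.471, θ₂=0.185, ω₂=0.687
apply F[3]=-15.000 → step 4: x=-0.027, v=-0.671, θ₁=-0.082, ω₁=0.641, θ₂=0.201, ω₂=0.913
apply F[4]=-15.000 → step 5: x=-0.042, v=-0.844, θ₁=-0.067, ω₁=0.821, θ₂=0.221, ω₂=1.136
apply F[5]=-15.000 → step 6: x=-0.060, v=-1.020, θ₁=-0.049, ω₁=1.016, θ₂=0.246, ω₂=1.353
apply F[6]=-15.000 → step 7: x=-0.083, v=-1.199, θ₁=-0.027, ω₁=1.228, θ₂=0.275, ω₂=1.561
apply F[7]=-15.000 → step 8: x=-0.108, v=-1.382, θ₁=0.000, ω₁=1.460, θ₂=0.308, ω₂=1.757
apply F[8]=-15.000 → step 9: x=-0.138, v=-1.569, θ₁=0.032, ω₁=1.716, θ₂=0.345, ω₂=1.936
apply F[9]=-15.000 → step 10: x=-0.171, v=-1.760, θ₁=0.069, ω₁=1.998, θ₂=0.386, ω₂=2.091
apply F[10]=-15.000 → step 11: x=-0.208, v=-1.953, θ₁=0.112, ω₁=2.308, θ₂=0.429, ω₂=2.215
apply F[11]=-15.000 → step 12: x=-0.249, v=-2.146, θ₁=0.162, ω₁=2.646, θ₂=0.474, ω₂=2.302
apply F[12]=-15.000 → step 13: x=-0.294, v=-2.336, θ₁=0.218, ω₁=3.011, θ₂=0.521, ω₂=2.345
apply F[13]=-15.000 → step 14: x=-0.343, v=-2.520, θ₁=0.282, ω₁=3.396, θ₂=0.568, ω₂=2.340
apply F[14]=-15.000 → step 15: x=-0.395, v=-2.692, θ₁=0.354, ω₁=3.795, θ₂=0.614, ω₂=2.287
apply F[15]=-15.000 → step 16: x=-0.450, v=-2.846, θ₁=0.434, ω₁=4.193, θ₂=0.659, ω₂=2.195
apply F[16]=-15.000 → step 17: x=-0.509, v=-2.975, θ₁=0.522, ω₁=4.578, θ₂=0.701, ω₂=2.078
apply F[17]=-15.000 → step 18: x=-0.569, v=-3.073, θ₁=0.617, ω₁=4.935, θ₂=0.742, ω₂=1.961
apply F[18]=-15.000 → step 19: x=-0.631, v=-3.136, θ₁=0.719, ω₁=5.251, θ₂=0.780, ω₂=1.874
apply F[19]=-15.000 → step 20: x=-0.694, v=-3.164, θ₁=0.827, ω₁=5.519, θ₂=0.817, ω₂=1.847
apply F[20]=-15.000 → step 21: x=-0.758, v=-3.158, θ₁=0.939, ω₁=5.739, θ₂=0.855, ω₂=1.902
apply F[21]=-15.000 → step 22: x=-0.820, v=-3.121, θ₁=1.056, ω₁=5.916, θ₂=0.894, ω₂=2.057
apply F[22]=-15.000 → step 23: x=-0.882, v=-3.059, θ₁=1.176, ω₁=6.057, θ₂=0.938, ω₂=2.319
apply F[23]=-15.000 → step 24: x=-0.943, v=-2.973, θ₁=1.298, ω₁=6.169, θ₂=0.987, ω₂=2.689
apply F[24]=-15.000 → step 25: x=-1.001, v=-2.868, θ₁=1.422, ω₁=6.258, θ₂=1.046, ω₂=3.166
apply F[25]=-15.000 → step 26: x=-1.057, v=-2.745, θ₁=1.548, ω₁=6.326, θ₂=1.115, ω₂=3.748
apply F[26]=-15.000 → step 27: x=-1.111, v=-2.605, θ₁=1.675, ω₁=6.371, θ₂=1.196, ω₂=4.433
apply F[27]=-15.000 → step 28: x=-1.161, v=-2.448, θ₁=1.803, ω₁=6.389, θ₂=1.293, ω₂=5.219
apply F[28]=-15.000 → step 29: x=-1.209, v=-2.274, θ₁=1.931, ω₁=6.373, θ₂=1.406, ω₂=6.107
apply F[29]=-15.000 → step 30: x=-1.252, v=-2.081, θ₁=2.057, ω₁=6.312, θ₂=1.538, ω₂=7.093
apply F[30]=-15.000 → step 31: x=-1.292, v=-1.870, θ₁=2.183, ω₁=6.203, θ₂=1.690, ω₂=8.171
apply F[31]=-15.000 → step 32: x=-1.327, v=-1.636, θ₁=2.305, ω₁=6.050, θ₂=1.865, ω₂=9.323
apply F[32]=-15.000 → step 33: x=-1.357, v=-1.377, θ₁=2.425, ω₁=5.884, θ₂=2.063, ω₂=10.506
apply F[33]=-15.000 → step 34: x=-1.382, v=-1.092, θ₁=2.541, ω₁=5.774, θ₂=2.285, ω₂=11.621
apply F[34]=-15.000 → step 35: x=-1.401, v=-0.792, θ₁=2.657, ω₁=5.836, θ₂=2.527, ω₂=12.477
apply F[35]=-15.000 → step 36: x=-1.414, v=-0.518, θ₁=2.776, ω₁=6.180, θ₂=2.780, ω₂=12.803
apply F[36]=-15.000 → step 37: x=-1.422, v=-0.337, θ₁=2.906, ω₁=6.790, θ₂=3.034, ω₂=12.400
apply F[37]=-15.000 → step 38: x=-1.428, v=-0.312, θ₁=3.048, ω₁=7.465, θ₂=3.272, ω₂=11.326
apply F[38]=-15.000 → step 39: x=-1.436, v=-0.476, θ₁=3.203, ω₁=7.943, θ₂=3.484, ω₂=9.866
apply F[39]=-15.000 → step 40: x=-1.448, v=-0.812, θ₁=3.364, ω₁=8.071, θ₂=3.666, ω₂=8.367
Max |angle| over trajectory = 3.666 rad; bound = 2.260 → exceeded.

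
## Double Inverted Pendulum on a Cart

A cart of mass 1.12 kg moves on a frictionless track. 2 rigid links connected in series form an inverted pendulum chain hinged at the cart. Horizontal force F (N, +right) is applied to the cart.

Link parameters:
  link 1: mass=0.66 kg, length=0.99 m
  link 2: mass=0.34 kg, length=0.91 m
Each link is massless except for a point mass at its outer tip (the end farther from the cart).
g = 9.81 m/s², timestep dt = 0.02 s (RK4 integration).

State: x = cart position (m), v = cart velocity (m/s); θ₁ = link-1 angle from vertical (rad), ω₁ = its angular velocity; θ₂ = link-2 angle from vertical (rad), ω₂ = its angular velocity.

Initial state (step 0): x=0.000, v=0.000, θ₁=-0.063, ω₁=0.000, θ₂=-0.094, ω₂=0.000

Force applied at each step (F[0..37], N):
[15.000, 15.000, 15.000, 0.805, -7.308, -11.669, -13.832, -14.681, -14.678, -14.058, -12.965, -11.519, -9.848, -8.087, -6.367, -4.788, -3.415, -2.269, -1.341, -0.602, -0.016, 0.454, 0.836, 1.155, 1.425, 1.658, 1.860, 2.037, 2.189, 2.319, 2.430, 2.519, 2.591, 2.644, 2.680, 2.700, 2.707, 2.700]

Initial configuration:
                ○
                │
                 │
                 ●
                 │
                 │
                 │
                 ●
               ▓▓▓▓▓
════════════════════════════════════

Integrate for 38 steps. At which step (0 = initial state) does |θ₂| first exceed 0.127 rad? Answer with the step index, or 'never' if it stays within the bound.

Answer: never

Derivation:
apply F[0]=+15.000 → step 1: x=0.003, v=0.278, θ₁=-0.066, ω₁=-0.290, θ₂=-0.094, ω₂=-0.009
apply F[1]=+15.000 → step 2: x=0.011, v=0.557, θ₁=-0.075, ω₁=-0.582, θ₂=-0.094, ω₂=-0.016
apply F[2]=+15.000 → step 3: x=0.025, v=0.836, θ₁=-0.089, ω₁=-0.879, θ₂=-0.095, ω₂=-0.019
apply F[3]=+0.805 → step 4: x=0.042, v=0.866, θ₁=-0.107, ω₁=-0.929, θ₂=-0.095, ω₂=-0.019
apply F[4]=-7.308 → step 5: x=0.058, v=0.755, θ₁=-0.125, ω₁=-0.843, θ₂=-0.095, ω₂=-0.012
apply F[5]=-11.669 → step 6: x=0.072, v=0.571, θ₁=-0.140, ω₁=-0.689, θ₂=-0.096, ω₂=0.001
apply F[6]=-13.832 → step 7: x=0.081, v=0.353, θ₁=-0.152, ω₁=-0.505, θ₂=-0.095, ω₂=0.020
apply F[7]=-14.681 → step 8: x=0.086, v=0.122, θ₁=-0.160, ω₁=-0.313, θ₂=-0.095, ω₂=0.043
apply F[8]=-14.678 → step 9: x=0.086, v=-0.107, θ₁=-0.165, ω₁=-0.125, θ₂=-0.094, ω₂=0.069
apply F[9]=-14.058 → step 10: x=0.081, v=-0.324, θ₁=-0.166, ω₁=0.050, θ₂=-0.092, ω₂=0.097
apply F[10]=-12.965 → step 11: x=0.073, v=-0.523, θ₁=-0.163, ω₁=0.207, θ₂=-0.090, ω₂=0.124
apply F[11]=-11.519 → step 12: x=0.061, v=-0.697, θ₁=-0.158, ω₁=0.341, θ₂=-0.087, ω₂=0.151
apply F[12]=-9.848 → step 13: x=0.045, v=-0.844, θ₁=-0.150, ω₁=0.449, θ₂=-0.084, ω₂=0.175
apply F[13]=-8.087 → step 14: x=0.027, v=-0.962, θ₁=-0.140, ω₁=0.532, θ₂=-0.080, ω₂=0.196
apply F[14]=-6.367 → step 15: x=0.007, v=-1.052, θ₁=-0.129, ω₁=0.590, θ₂=-0.076, ω₂=0.215
apply F[15]=-4.788 → step 16: x=-0.015, v=-1.116, θ₁=-0.116, ω₁=0.625, θ₂=-0.071, ω₂=0.231
apply F[16]=-3.415 → step 17: x=-0.037, v=-1.158, θ₁=-0.104, ω₁=0.641, θ₂=-0.067, ω₂=0.244
apply F[17]=-2.269 → step 18: x=-0.061, v=-1.182, θ₁=-0.091, ω₁=0.643, θ₂=-0.062, ω₂=0.254
apply F[18]=-1.341 → step 19: x=-0.084, v=-1.192, θ₁=-0.078, ω₁=0.634, θ₂=-0.056, ω₂=0.262
apply F[19]=-0.602 → step 20: x=-0.108, v=-1.191, θ₁=-0.066, ω₁=0.616, θ₂=-0.051, ω₂=0.268
apply F[20]=-0.016 → step 21: x=-0.132, v=-1.181, θ₁=-0.054, ω₁=0.594, θ₂=-0.046, ω₂=0.272
apply F[21]=+0.454 → step 22: x=-0.155, v=-1.165, θ₁=-0.042, ω₁=0.568, θ₂=-0.040, ω₂=0.273
apply F[22]=+0.836 → step 23: x=-0.178, v=-1.144, θ₁=-0.031, ω₁=0.539, θ₂=-0.035, ω₂=0.273
apply F[23]=+1.155 → step 24: x=-0.201, v=-1.119, θ₁=-0.020, ω₁=0.509, θ₂=-0.029, ω₂=0.271
apply F[24]=+1.425 → step 25: x=-0.223, v=-1.091, θ₁=-0.011, ω₁=0.479, θ₂=-0.024, ω₂=0.267
apply F[25]=+1.658 → step 26: x=-0.245, v=-1.060, θ₁=-0.001, ω₁=0.449, θ₂=-0.019, ω₂=0.262
apply F[26]=+1.860 → step 27: x=-0.266, v=-1.027, θ₁=0.007, ω₁=0.418, θ₂=-0.014, ω₂=0.256
apply F[27]=+2.037 → step 28: x=-0.286, v=-0.993, θ₁=0.015, ω₁=0.388, θ₂=-0.009, ω₂=0.249
apply F[28]=+2.189 → step 29: x=-0.305, v=-0.957, θ₁=0.023, ω₁=0.358, θ₂=-0.004, ω₂=0.241
apply F[29]=+2.319 → step 30: x=-0.324, v=-0.920, θ₁=0.030, ω₁=0.329, θ₂=0.001, ω₂=0.232
apply F[30]=+2.430 → step 31: x=-0.342, v=-0.883, θ₁=0.036, ω₁=0.300, θ₂=0.006, ω₂=0.222
apply F[31]=+2.519 → step 32: x=-0.359, v=-0.844, θ₁=0.042, ω₁=0.273, θ₂=0.010, ω₂=0.212
apply F[32]=+2.591 → step 33: x=-0.376, v=-0.806, θ₁=0.047, ω₁=0.246, θ₂=0.014, ω₂=0.201
apply F[33]=+2.644 → step 34: x=-0.392, v=-0.767, θ₁=0.052, ω₁=0.220, θ₂=0.018, ω₂=0.191
apply F[34]=+2.680 → step 35: x=-0.407, v=-0.729, θ₁=0.056, ω₁=0.195, θ₂=0.022, ω₂=0.179
apply F[35]=+2.700 → step 36: x=-0.421, v=-0.691, θ₁=0.059, ω₁=0.172, θ₂=0.025, ω₂=0.168
apply F[36]=+2.707 → step 37: x=-0.434, v=-0.653, θ₁=0.063, ω₁=0.149, θ₂=0.028, ω₂=0.157
apply F[37]=+2.700 → step 38: x=-0.447, v=-0.616, θ₁=0.065, ω₁=0.128, θ₂=0.031, ω₂=0.146
max |θ₂| = 0.096 ≤ 0.127 over all 39 states.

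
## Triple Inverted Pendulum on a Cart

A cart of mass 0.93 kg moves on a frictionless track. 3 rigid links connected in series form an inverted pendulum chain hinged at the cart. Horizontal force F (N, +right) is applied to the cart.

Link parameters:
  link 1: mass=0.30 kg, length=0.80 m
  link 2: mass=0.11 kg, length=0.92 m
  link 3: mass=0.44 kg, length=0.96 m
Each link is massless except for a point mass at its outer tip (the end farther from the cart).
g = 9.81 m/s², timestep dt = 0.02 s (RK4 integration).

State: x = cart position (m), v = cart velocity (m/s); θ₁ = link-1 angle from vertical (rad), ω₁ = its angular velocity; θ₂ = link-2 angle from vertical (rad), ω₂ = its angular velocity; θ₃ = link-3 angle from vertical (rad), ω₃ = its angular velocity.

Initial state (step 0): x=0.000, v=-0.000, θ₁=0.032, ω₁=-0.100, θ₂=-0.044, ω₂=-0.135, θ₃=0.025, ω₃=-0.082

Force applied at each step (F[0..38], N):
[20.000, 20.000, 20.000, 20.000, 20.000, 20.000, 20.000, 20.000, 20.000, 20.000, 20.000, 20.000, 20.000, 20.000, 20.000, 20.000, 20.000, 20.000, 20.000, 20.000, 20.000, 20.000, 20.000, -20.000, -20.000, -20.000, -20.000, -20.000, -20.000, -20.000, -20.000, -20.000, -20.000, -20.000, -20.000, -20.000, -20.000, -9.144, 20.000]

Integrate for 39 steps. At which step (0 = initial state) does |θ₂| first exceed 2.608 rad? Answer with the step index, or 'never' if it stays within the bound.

apply F[0]=+20.000 → step 1: x=0.004, v=0.425, θ₁=0.025, ω₁=-0.589, θ₂=-0.048, ω₂=-0.242, θ₃=0.024, ω₃=-0.009
apply F[1]=+20.000 → step 2: x=0.017, v=0.852, θ₁=0.008, ω₁=-1.090, θ₂=-0.054, ω₂=-0.341, θ₃=0.025, ω₃=0.062
apply F[2]=+20.000 → step 3: x=0.038, v=1.282, θ₁=-0.019, ω₁=-1.610, θ₂=-0.061, ω₂=-0.423, θ₃=0.027, ω₃=0.130
apply F[3]=+20.000 → step 4: x=0.068, v=1.716, θ₁=-0.056, ω₁=-2.153, θ₂=-0.070, ω₂=-0.480, θ₃=0.030, ω₃=0.185
apply F[4]=+20.000 → step 5: x=0.107, v=2.151, θ₁=-0.105, ω₁=-2.714, θ₂=-0.080, ω₂=-0.507, θ₃=0.034, ω₃=0.217
apply F[5]=+20.000 → step 6: x=0.154, v=2.579, θ₁=-0.165, ω₁=-3.275, θ₂=-0.090, ω₂=-0.503, θ₃=0.038, ω₃=0.210
apply F[6]=+20.000 → step 7: x=0.210, v=2.993, θ₁=-0.236, ω₁=-3.809, θ₂=-0.100, ω₂=-0.481, θ₃=0.042, ω₃=0.148
apply F[7]=+20.000 → step 8: x=0.274, v=3.382, θ₁=-0.317, ω₁=-4.281, θ₂=-0.110, ω₂=-0.467, θ₃=0.044, ω₃=0.026
apply F[8]=+20.000 → step 9: x=0.345, v=3.738, θ₁=-0.406, ω₁=-4.664, θ₂=-0.119, ω₂=-0.494, θ₃=0.043, ω₃=-0.150
apply F[9]=+20.000 → step 10: x=0.423, v=4.060, θ₁=-0.503, ω₁=-4.948, θ₂=-0.130, ω₂=-0.589, θ₃=0.037, ω₃=-0.362
apply F[10]=+20.000 → step 11: x=0.507, v=4.349, θ₁=-0.604, ω₁=-5.141, θ₂=-0.143, ω₂=-0.765, θ₃=0.028, ω₃=-0.592
apply F[11]=+20.000 → step 12: x=0.597, v=4.610, θ₁=-0.708, ω₁=-5.260, θ₂=-0.161, ω₂=-1.021, θ₃=0.014, ω₃=-0.827
apply F[12]=+20.000 → step 13: x=0.692, v=4.849, θ₁=-0.814, ω₁=-5.321, θ₂=-0.185, ω₂=-1.344, θ₃=-0.005, ω₃=-1.061
apply F[13]=+20.000 → step 14: x=0.791, v=5.070, θ₁=-0.920, ω₁=-5.336, θ₂=-0.215, ω₂=-1.721, θ₃=-0.029, ω₃=-1.295
apply F[14]=+20.000 → step 15: x=0.894, v=5.276, θ₁=-1.027, ω₁=-5.310, θ₂=-0.254, ω₂=-2.135, θ₃=-0.057, ω₃=-1.535
apply F[15]=+20.000 → step 16: x=1.002, v=5.470, θ₁=-1.132, ω₁=-5.244, θ₂=-0.301, ω₂=-2.568, θ₃=-0.090, ω₃=-1.788
apply F[16]=+20.000 → step 17: x=1.113, v=5.654, θ₁=-1.236, ω₁=-5.136, θ₂=-0.357, ω₂=-3.005, θ₃=-0.129, ω₃=-2.063
apply F[17]=+20.000 → step 18: x=1.228, v=5.833, θ₁=-1.338, ω₁=-4.982, θ₂=-0.421, ω₂=-3.427, θ₃=-0.173, ω₃=-2.373
apply F[18]=+20.000 → step 19: x=1.346, v=6.007, θ₁=-1.435, ω₁=-4.775, θ₂=-0.493, ω₂=-3.818, θ₃=-0.224, ω₃=-2.726
apply F[19]=+20.000 → step 20: x=1.468, v=6.179, θ₁=-1.528, ω₁=-4.512, θ₂=-0.573, ω₂=-4.160, θ₃=-0.282, ω₃=-3.133
apply F[20]=+20.000 → step 21: x=1.593, v=6.352, θ₁=-1.615, ω₁=-4.188, θ₂=-0.659, ω₂=-4.439, θ₃=-0.350, ω₃=-3.602
apply F[21]=+20.000 → step 22: x=1.722, v=6.526, θ₁=-1.695, ω₁=-3.800, θ₂=-0.750, ω₂=-4.642, θ₃=-0.427, ω₃=-4.137
apply F[22]=+20.000 → step 23: x=1.854, v=6.701, θ₁=-1.767, ω₁=-3.342, θ₂=-0.844, ω₂=-4.760, θ₃=-0.516, ω₃=-4.740
apply F[23]=-20.000 → step 24: x=1.984, v=6.255, θ₁=-1.833, ω₁=-3.278, θ₂=-0.936, ω₂=-4.361, θ₃=-0.614, ω₃=-5.136
apply F[24]=-20.000 → step 25: x=2.105, v=5.801, θ₁=-1.898, ω₁=-3.244, θ₂=-1.019, ω₂=-3.971, θ₃=-0.721, ω₃=-5.525
apply F[25]=-20.000 → step 26: x=2.216, v=5.338, θ₁=-1.963, ω₁=-3.220, θ₂=-1.095, ω₂=-3.611, θ₃=-0.835, ω₃=-5.899
apply F[26]=-20.000 → step 27: x=2.318, v=4.863, θ₁=-2.027, ω₁=-3.190, θ₂=-1.164, ω₂=-3.315, θ₃=-0.957, ω₃=-6.244
apply F[27]=-20.000 → step 28: x=2.410, v=4.376, θ₁=-2.090, ω₁=-3.140, θ₂=-1.228, ω₂=-3.124, θ₃=-1.085, ω₃=-6.532
apply F[28]=-20.000 → step 29: x=2.493, v=3.877, θ₁=-2.152, ω₁=-3.064, θ₂=-1.290, ω₂=-3.089, θ₃=-1.217, ω₃=-6.729
apply F[29]=-20.000 → step 30: x=2.566, v=3.369, θ₁=-2.213, ω₁=-2.968, θ₂=-1.353, ω₂=-3.247, θ₃=-1.353, ω₃=-6.799
apply F[30]=-20.000 → step 31: x=2.628, v=2.854, θ₁=-2.271, ω₁=-2.866, θ₂=-1.421, ω₂=-3.611, θ₃=-1.488, ω₃=-6.727
apply F[31]=-20.000 → step 32: x=2.680, v=2.332, θ₁=-2.327, ω₁=-2.768, θ₂=-1.499, ω₂=-4.164, θ₃=-1.621, ω₃=-6.517
apply F[32]=-20.000 → step 33: x=2.721, v=1.801, θ₁=-2.382, ω₁=-2.672, θ₂=-1.589, ω₂=-4.879, θ₃=-1.748, ω₃=-6.187
apply F[33]=-20.000 → step 34: x=2.752, v=1.255, θ₁=-2.434, ω₁=-2.562, θ₂=-1.695, ω₂=-5.738, θ₃=-1.868, ω₃=-5.758
apply F[34]=-20.000 → step 35: x=2.771, v=0.682, θ₁=-2.484, ω₁=-2.413, θ₂=-1.819, ω₂=-6.734, θ₃=-1.978, ω₃=-5.251
apply F[35]=-20.000 → step 36: x=2.779, v=0.063, θ₁=-2.530, ω₁=-2.198, θ₂=-1.965, ω₂=-7.852, θ₃=-2.078, ω₃=-4.720
apply F[36]=-20.000 → step 37: x=2.773, v=-0.634, θ₁=-2.572, ω₁=-1.933, θ₂=-2.133, ω₂=-8.980, θ₃=-2.168, ω₃=-4.326
apply F[37]=-9.144 → step 38: x=2.754, v=-1.243, θ₁=-2.606, ω₁=-1.514, θ₂=-2.322, ω₂=-9.790, θ₃=-2.254, ω₃=-4.466
apply F[38]=+20.000 → step 39: x=2.728, v=-1.405, θ₁=-2.629, ω₁=-0.925, θ₂=-2.518, ω₂=-9.503, θ₃=-2.354, ω₃=-5.691
max |θ₂| = 2.518 ≤ 2.608 over all 40 states.

Answer: never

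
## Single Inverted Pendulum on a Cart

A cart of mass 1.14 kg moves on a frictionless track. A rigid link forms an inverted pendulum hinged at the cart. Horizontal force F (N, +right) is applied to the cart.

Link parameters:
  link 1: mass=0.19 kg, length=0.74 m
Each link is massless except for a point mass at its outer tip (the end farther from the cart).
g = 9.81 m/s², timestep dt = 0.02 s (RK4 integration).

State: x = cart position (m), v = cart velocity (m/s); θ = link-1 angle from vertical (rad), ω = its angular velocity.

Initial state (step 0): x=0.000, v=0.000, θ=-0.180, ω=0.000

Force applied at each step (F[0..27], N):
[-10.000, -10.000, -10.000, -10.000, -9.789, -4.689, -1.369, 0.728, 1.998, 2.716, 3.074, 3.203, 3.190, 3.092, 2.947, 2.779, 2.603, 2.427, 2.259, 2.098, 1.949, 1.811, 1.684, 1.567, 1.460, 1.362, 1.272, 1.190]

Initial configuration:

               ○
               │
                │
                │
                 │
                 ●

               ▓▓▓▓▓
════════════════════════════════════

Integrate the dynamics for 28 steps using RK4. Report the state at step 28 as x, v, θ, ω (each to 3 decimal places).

apply F[0]=-10.000 → step 1: x=-0.002, v=-0.169, θ=-0.178, ω=0.177
apply F[1]=-10.000 → step 2: x=-0.007, v=-0.338, θ=-0.173, ω=0.356
apply F[2]=-10.000 → step 3: x=-0.015, v=-0.507, θ=-0.164, ω=0.537
apply F[3]=-10.000 → step 4: x=-0.027, v=-0.677, θ=-0.151, ω=0.721
apply F[4]=-9.789 → step 5: x=-0.042, v=-0.844, θ=-0.135, ω=0.907
apply F[5]=-4.689 → step 6: x=-0.060, v=-0.922, θ=-0.116, ω=0.978
apply F[6]=-1.369 → step 7: x=-0.079, v=-0.943, θ=-0.097, ω=0.978
apply F[7]=+0.728 → step 8: x=-0.097, v=-0.927, θ=-0.078, ω=0.934
apply F[8]=+1.998 → step 9: x=-0.115, v=-0.890, θ=-0.060, ω=0.866
apply F[9]=+2.716 → step 10: x=-0.133, v=-0.841, θ=-0.043, ω=0.786
apply F[10]=+3.074 → step 11: x=-0.149, v=-0.786, θ=-0.028, ω=0.702
apply F[11]=+3.203 → step 12: x=-0.164, v=-0.729, θ=-0.015, ω=0.620
apply F[12]=+3.190 → step 13: x=-0.178, v=-0.673, θ=-0.003, ω=0.541
apply F[13]=+3.092 → step 14: x=-0.191, v=-0.619, θ=0.007, ω=0.468
apply F[14]=+2.947 → step 15: x=-0.203, v=-0.567, θ=0.015, ω=0.402
apply F[15]=+2.779 → step 16: x=-0.214, v=-0.519, θ=0.023, ω=0.342
apply F[16]=+2.603 → step 17: x=-0.224, v=-0.474, θ=0.029, ω=0.288
apply F[17]=+2.427 → step 18: x=-0.233, v=-0.433, θ=0.034, ω=0.241
apply F[18]=+2.259 → step 19: x=-0.241, v=-0.394, θ=0.039, ω=0.199
apply F[19]=+2.098 → step 20: x=-0.249, v=-0.359, θ=0.042, ω=0.161
apply F[20]=+1.949 → step 21: x=-0.255, v=-0.326, θ=0.045, ω=0.129
apply F[21]=+1.811 → step 22: x=-0.262, v=-0.296, θ=0.048, ω=0.100
apply F[22]=+1.684 → step 23: x=-0.267, v=-0.268, θ=0.049, ω=0.075
apply F[23]=+1.567 → step 24: x=-0.272, v=-0.242, θ=0.051, ω=0.054
apply F[24]=+1.460 → step 25: x=-0.277, v=-0.218, θ=0.051, ω=0.035
apply F[25]=+1.362 → step 26: x=-0.281, v=-0.196, θ=0.052, ω=0.019
apply F[26]=+1.272 → step 27: x=-0.285, v=-0.175, θ=0.052, ω=0.005
apply F[27]=+1.190 → step 28: x=-0.288, v=-0.156, θ=0.052, ω=-0.007

Answer: x=-0.288, v=-0.156, θ=0.052, ω=-0.007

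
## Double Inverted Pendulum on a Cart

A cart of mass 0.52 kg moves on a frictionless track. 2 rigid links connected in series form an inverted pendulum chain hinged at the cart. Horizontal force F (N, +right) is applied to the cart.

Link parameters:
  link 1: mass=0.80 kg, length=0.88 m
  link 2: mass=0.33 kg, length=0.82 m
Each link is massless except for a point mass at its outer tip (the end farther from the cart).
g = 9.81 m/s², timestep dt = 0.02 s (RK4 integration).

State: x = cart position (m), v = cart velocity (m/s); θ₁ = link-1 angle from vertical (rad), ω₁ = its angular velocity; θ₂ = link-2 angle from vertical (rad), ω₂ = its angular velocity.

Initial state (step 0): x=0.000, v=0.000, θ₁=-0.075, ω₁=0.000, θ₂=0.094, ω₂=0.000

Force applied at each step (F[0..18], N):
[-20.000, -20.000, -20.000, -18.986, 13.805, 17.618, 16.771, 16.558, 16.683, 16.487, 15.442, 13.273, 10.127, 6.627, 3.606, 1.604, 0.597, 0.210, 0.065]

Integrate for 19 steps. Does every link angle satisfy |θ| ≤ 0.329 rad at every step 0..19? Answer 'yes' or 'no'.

Answer: yes

Derivation:
apply F[0]=-20.000 → step 1: x=-0.007, v=-0.731, θ₁=-0.067, ω₁=0.794, θ₂=0.095, ω₂=0.069
apply F[1]=-20.000 → step 2: x=-0.029, v=-1.474, θ₁=-0.043, ω₁=1.610, θ₂=0.097, ω₂=0.124
apply F[2]=-20.000 → step 3: x=-0.066, v=-2.236, θ₁=-0.002, ω₁=2.461, θ₂=0.099, ω₂=0.154
apply F[3]=-18.986 → step 4: x=-0.118, v=-2.966, θ₁=0.055, ω₁=3.295, θ₂=0.103, ω₂=0.159
apply F[4]=+13.805 → step 5: x=-0.173, v=-2.451, θ₁=0.115, ω₁=2.731, θ₂=0.106, ω₂=0.161
apply F[5]=+17.618 → step 6: x=-0.215, v=-1.829, θ₁=0.163, ω₁=2.065, θ₂=0.109, ω₂=0.150
apply F[6]=+16.771 → step 7: x=-0.246, v=-1.277, θ₁=0.199, ω₁=1.496, θ₂=0.112, ω₂=0.121
apply F[7]=+16.558 → step 8: x=-0.267, v=-0.764, θ₁=0.223, ω₁=0.986, θ₂=0.114, ω₂=0.074
apply F[8]=+16.683 → step 9: x=-0.277, v=-0.269, θ₁=0.238, ω₁=0.505, θ₂=0.115, ω₂=0.015
apply F[9]=+16.487 → step 10: x=-0.278, v=0.209, θ₁=0.244, ω₁=0.049, θ₂=0.114, ω₂=-0.051
apply F[10]=+15.442 → step 11: x=-0.269, v=0.649, θ₁=0.241, ω₁=-0.365, θ₂=0.113, ω₂=-0.116
apply F[11]=+13.273 → step 12: x=-0.252, v=1.022, θ₁=0.230, ω₁=-0.710, θ₂=0.110, ω₂=-0.174
apply F[12]=+10.127 → step 13: x=-0.229, v=1.298, θ₁=0.213, ω₁=-0.953, θ₂=0.106, ω₂=-0.221
apply F[13]=+6.627 → step 14: x=-0.201, v=1.462, θ₁=0.193, ω₁=-1.082, θ₂=0.101, ω₂=-0.256
apply F[14]=+3.606 → step 15: x=-0.172, v=1.529, θ₁=0.171, ω₁=-1.109, θ₂=0.096, ω₂=-0.282
apply F[15]=+1.604 → step 16: x=-0.141, v=1.531, θ₁=0.149, ω₁=-1.070, θ₂=0.090, ω₂=-0.302
apply F[16]=+0.597 → step 17: x=-0.111, v=1.502, θ₁=0.129, ω₁=-1.003, θ₂=0.084, ω₂=-0.318
apply F[17]=+0.210 → step 18: x=-0.081, v=1.466, θ₁=0.109, ω₁=-0.932, θ₂=0.077, ω₂=-0.329
apply F[18]=+0.065 → step 19: x=-0.052, v=1.430, θ₁=0.091, ω₁=-0.867, θ₂=0.070, ω₂=-0.337
Max |angle| over trajectory = 0.244 rad; bound = 0.329 → within bound.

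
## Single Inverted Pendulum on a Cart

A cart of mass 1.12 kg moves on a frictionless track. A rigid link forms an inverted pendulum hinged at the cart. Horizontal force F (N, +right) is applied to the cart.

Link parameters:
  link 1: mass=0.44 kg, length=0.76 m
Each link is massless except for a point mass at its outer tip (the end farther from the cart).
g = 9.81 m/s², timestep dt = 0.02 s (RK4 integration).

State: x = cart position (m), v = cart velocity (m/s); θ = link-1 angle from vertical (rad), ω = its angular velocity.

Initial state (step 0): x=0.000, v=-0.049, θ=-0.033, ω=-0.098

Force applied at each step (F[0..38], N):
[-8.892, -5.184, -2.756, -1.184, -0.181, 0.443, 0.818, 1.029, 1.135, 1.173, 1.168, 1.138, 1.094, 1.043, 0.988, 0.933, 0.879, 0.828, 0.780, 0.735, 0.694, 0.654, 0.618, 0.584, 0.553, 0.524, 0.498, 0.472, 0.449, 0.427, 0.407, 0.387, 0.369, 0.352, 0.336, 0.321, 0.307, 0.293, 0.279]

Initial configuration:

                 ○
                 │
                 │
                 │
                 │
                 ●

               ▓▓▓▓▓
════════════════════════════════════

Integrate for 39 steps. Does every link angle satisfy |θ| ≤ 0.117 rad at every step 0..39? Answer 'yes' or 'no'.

apply F[0]=-8.892 → step 1: x=-0.003, v=-0.205, θ=-0.033, ω=0.099
apply F[1]=-5.184 → step 2: x=-0.008, v=-0.295, θ=-0.030, ω=0.209
apply F[2]=-2.756 → step 3: x=-0.014, v=-0.342, θ=-0.025, ω=0.264
apply F[3]=-1.184 → step 4: x=-0.021, v=-0.362, θ=-0.020, ω=0.284
apply F[4]=-0.181 → step 5: x=-0.028, v=-0.364, θ=-0.014, ω=0.282
apply F[5]=+0.443 → step 6: x=-0.035, v=-0.355, θ=-0.009, ω=0.267
apply F[6]=+0.818 → step 7: x=-0.042, v=-0.340, θ=-0.003, ω=0.246
apply F[7]=+1.029 → step 8: x=-0.049, v=-0.321, θ=0.001, ω=0.221
apply F[8]=+1.135 → step 9: x=-0.055, v=-0.301, θ=0.005, ω=0.196
apply F[9]=+1.173 → step 10: x=-0.061, v=-0.281, θ=0.009, ω=0.171
apply F[10]=+1.168 → step 11: x=-0.066, v=-0.261, θ=0.012, ω=0.147
apply F[11]=+1.138 → step 12: x=-0.071, v=-0.242, θ=0.015, ω=0.126
apply F[12]=+1.094 → step 13: x=-0.076, v=-0.223, θ=0.017, ω=0.106
apply F[13]=+1.043 → step 14: x=-0.080, v=-0.206, θ=0.019, ω=0.088
apply F[14]=+0.988 → step 15: x=-0.084, v=-0.190, θ=0.021, ω=0.072
apply F[15]=+0.933 → step 16: x=-0.088, v=-0.175, θ=0.022, ω=0.058
apply F[16]=+0.879 → step 17: x=-0.091, v=-0.161, θ=0.023, ω=0.045
apply F[17]=+0.828 → step 18: x=-0.094, v=-0.148, θ=0.024, ω=0.034
apply F[18]=+0.780 → step 19: x=-0.097, v=-0.136, θ=0.024, ω=0.024
apply F[19]=+0.735 → step 20: x=-0.100, v=-0.125, θ=0.025, ω=0.016
apply F[20]=+0.694 → step 21: x=-0.102, v=-0.114, θ=0.025, ω=0.009
apply F[21]=+0.654 → step 22: x=-0.105, v=-0.105, θ=0.025, ω=0.002
apply F[22]=+0.618 → step 23: x=-0.107, v=-0.096, θ=0.025, ω=-0.003
apply F[23]=+0.584 → step 24: x=-0.108, v=-0.087, θ=0.025, ω=-0.008
apply F[24]=+0.553 → step 25: x=-0.110, v=-0.079, θ=0.025, ω=-0.012
apply F[25]=+0.524 → step 26: x=-0.112, v=-0.072, θ=0.025, ω=-0.015
apply F[26]=+0.498 → step 27: x=-0.113, v=-0.065, θ=0.024, ω=-0.018
apply F[27]=+0.472 → step 28: x=-0.114, v=-0.058, θ=0.024, ω=-0.020
apply F[28]=+0.449 → step 29: x=-0.115, v=-0.052, θ=0.024, ω=-0.022
apply F[29]=+0.427 → step 30: x=-0.116, v=-0.046, θ=0.023, ω=-0.024
apply F[30]=+0.407 → step 31: x=-0.117, v=-0.041, θ=0.023, ω=-0.025
apply F[31]=+0.387 → step 32: x=-0.118, v=-0.035, θ=0.022, ω=-0.026
apply F[32]=+0.369 → step 33: x=-0.118, v=-0.031, θ=0.022, ω=-0.027
apply F[33]=+0.352 → step 34: x=-0.119, v=-0.026, θ=0.021, ω=-0.028
apply F[34]=+0.336 → step 35: x=-0.120, v=-0.022, θ=0.020, ω=-0.028
apply F[35]=+0.321 → step 36: x=-0.120, v=-0.017, θ=0.020, ω=-0.028
apply F[36]=+0.307 → step 37: x=-0.120, v=-0.013, θ=0.019, ω=-0.029
apply F[37]=+0.293 → step 38: x=-0.120, v=-0.010, θ=0.019, ω=-0.029
apply F[38]=+0.279 → step 39: x=-0.121, v=-0.006, θ=0.018, ω=-0.029
Max |angle| over trajectory = 0.033 rad; bound = 0.117 → within bound.

Answer: yes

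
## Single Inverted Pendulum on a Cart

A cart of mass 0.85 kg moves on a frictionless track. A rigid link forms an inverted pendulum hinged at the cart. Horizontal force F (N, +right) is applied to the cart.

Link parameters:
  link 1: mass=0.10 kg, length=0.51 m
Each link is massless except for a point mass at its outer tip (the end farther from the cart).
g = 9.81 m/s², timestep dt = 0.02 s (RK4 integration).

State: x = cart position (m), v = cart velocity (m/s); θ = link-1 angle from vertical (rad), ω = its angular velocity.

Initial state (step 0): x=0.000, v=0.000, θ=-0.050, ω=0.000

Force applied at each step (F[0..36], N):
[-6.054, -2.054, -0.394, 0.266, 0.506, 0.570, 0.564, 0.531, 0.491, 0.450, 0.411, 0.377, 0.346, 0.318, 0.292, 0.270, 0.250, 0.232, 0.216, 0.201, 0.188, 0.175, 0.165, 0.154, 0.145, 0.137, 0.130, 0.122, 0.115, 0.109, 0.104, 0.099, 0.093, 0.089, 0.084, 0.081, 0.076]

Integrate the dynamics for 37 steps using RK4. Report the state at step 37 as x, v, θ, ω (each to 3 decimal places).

Answer: x=-0.053, v=-0.002, θ=0.008, ω=-0.012

Derivation:
apply F[0]=-6.054 → step 1: x=-0.001, v=-0.141, θ=-0.047, ω=0.258
apply F[1]=-2.054 → step 2: x=-0.005, v=-0.189, θ=-0.042, ω=0.333
apply F[2]=-0.394 → step 3: x=-0.009, v=-0.197, θ=-0.035, ω=0.335
apply F[3]=+0.266 → step 4: x=-0.012, v=-0.190, θ=-0.028, ω=0.309
apply F[4]=+0.506 → step 5: x=-0.016, v=-0.177, θ=-0.023, ω=0.275
apply F[5]=+0.570 → step 6: x=-0.020, v=-0.164, θ=-0.017, ω=0.240
apply F[6]=+0.564 → step 7: x=-0.023, v=-0.150, θ=-0.013, ω=0.208
apply F[7]=+0.531 → step 8: x=-0.026, v=-0.137, θ=-0.009, ω=0.178
apply F[8]=+0.491 → step 9: x=-0.028, v=-0.126, θ=-0.006, ω=0.153
apply F[9]=+0.450 → step 10: x=-0.031, v=-0.115, θ=-0.003, ω=0.130
apply F[10]=+0.411 → step 11: x=-0.033, v=-0.105, θ=-0.001, ω=0.110
apply F[11]=+0.377 → step 12: x=-0.035, v=-0.096, θ=0.001, ω=0.093
apply F[12]=+0.346 → step 13: x=-0.037, v=-0.088, θ=0.003, ω=0.078
apply F[13]=+0.318 → step 14: x=-0.038, v=-0.081, θ=0.005, ω=0.065
apply F[14]=+0.292 → step 15: x=-0.040, v=-0.074, θ=0.006, ω=0.054
apply F[15]=+0.270 → step 16: x=-0.041, v=-0.068, θ=0.007, ω=0.044
apply F[16]=+0.250 → step 17: x=-0.043, v=-0.062, θ=0.008, ω=0.036
apply F[17]=+0.232 → step 18: x=-0.044, v=-0.057, θ=0.008, ω=0.028
apply F[18]=+0.216 → step 19: x=-0.045, v=-0.052, θ=0.009, ω=0.022
apply F[19]=+0.201 → step 20: x=-0.046, v=-0.047, θ=0.009, ω=0.017
apply F[20]=+0.188 → step 21: x=-0.047, v=-0.043, θ=0.009, ω=0.012
apply F[21]=+0.175 → step 22: x=-0.048, v=-0.039, θ=0.010, ω=0.008
apply F[22]=+0.165 → step 23: x=-0.048, v=-0.036, θ=0.010, ω=0.004
apply F[23]=+0.154 → step 24: x=-0.049, v=-0.032, θ=0.010, ω=0.002
apply F[24]=+0.145 → step 25: x=-0.050, v=-0.029, θ=0.010, ω=-0.001
apply F[25]=+0.137 → step 26: x=-0.050, v=-0.026, θ=0.010, ω=-0.003
apply F[26]=+0.130 → step 27: x=-0.051, v=-0.023, θ=0.010, ω=-0.005
apply F[27]=+0.122 → step 28: x=-0.051, v=-0.021, θ=0.010, ω=-0.006
apply F[28]=+0.115 → step 29: x=-0.051, v=-0.018, θ=0.009, ω=-0.008
apply F[29]=+0.109 → step 30: x=-0.052, v=-0.016, θ=0.009, ω=-0.009
apply F[30]=+0.104 → step 31: x=-0.052, v=-0.014, θ=0.009, ω=-0.010
apply F[31]=+0.099 → step 32: x=-0.052, v=-0.011, θ=0.009, ω=-0.010
apply F[32]=+0.093 → step 33: x=-0.053, v=-0.009, θ=0.009, ω=-0.011
apply F[33]=+0.089 → step 34: x=-0.053, v=-0.008, θ=0.008, ω=-0.011
apply F[34]=+0.084 → step 35: x=-0.053, v=-0.006, θ=0.008, ω=-0.012
apply F[35]=+0.081 → step 36: x=-0.053, v=-0.004, θ=0.008, ω=-0.012
apply F[36]=+0.076 → step 37: x=-0.053, v=-0.002, θ=0.008, ω=-0.012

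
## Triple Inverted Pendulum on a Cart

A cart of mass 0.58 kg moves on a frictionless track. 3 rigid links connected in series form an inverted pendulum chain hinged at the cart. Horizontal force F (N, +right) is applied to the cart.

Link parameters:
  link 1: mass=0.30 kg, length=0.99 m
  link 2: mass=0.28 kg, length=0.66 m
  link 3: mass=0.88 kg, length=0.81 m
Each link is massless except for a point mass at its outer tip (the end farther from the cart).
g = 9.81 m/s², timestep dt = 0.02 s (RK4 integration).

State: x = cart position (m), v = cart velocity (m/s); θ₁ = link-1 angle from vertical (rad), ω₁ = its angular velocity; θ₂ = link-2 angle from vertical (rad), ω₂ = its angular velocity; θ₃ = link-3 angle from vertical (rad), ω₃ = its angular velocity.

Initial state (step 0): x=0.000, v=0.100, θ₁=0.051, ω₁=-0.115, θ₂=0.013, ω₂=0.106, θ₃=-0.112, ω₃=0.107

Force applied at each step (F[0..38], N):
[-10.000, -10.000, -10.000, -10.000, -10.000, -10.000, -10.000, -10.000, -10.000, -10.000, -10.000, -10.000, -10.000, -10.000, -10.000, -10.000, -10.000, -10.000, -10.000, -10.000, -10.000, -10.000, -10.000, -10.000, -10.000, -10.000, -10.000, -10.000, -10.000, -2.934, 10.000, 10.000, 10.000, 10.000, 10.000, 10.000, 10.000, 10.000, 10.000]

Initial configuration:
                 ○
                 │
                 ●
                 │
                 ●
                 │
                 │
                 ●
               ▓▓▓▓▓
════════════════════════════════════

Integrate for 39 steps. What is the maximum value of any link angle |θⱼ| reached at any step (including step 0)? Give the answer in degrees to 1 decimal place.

apply F[0]=-10.000 → step 1: x=-0.002, v=-0.267, θ₁=0.053, ω₁=0.289, θ₂=0.016, ω₂=0.159, θ₃=-0.111, ω₃=-0.000
apply F[1]=-10.000 → step 2: x=-0.011, v=-0.635, θ₁=0.063, ω₁=0.696, θ₂=0.019, ω₂=0.209, θ₃=-0.112, ω₃=-0.105
apply F[2]=-10.000 → step 3: x=-0.027, v=-1.005, θ₁=0.081, ω₁=1.111, θ₂=0.024, ω₂=0.246, θ₃=-0.115, ω₃=-0.203
apply F[3]=-10.000 → step 4: x=-0.051, v=-1.377, θ₁=0.107, ω₁=1.533, θ₂=0.029, ω₂=0.267, θ₃=-0.120, ω₃=-0.287
apply F[4]=-10.000 → step 5: x=-0.082, v=-1.746, θ₁=0.142, ω₁=1.955, θ₂=0.034, ω₂=0.269, θ₃=-0.126, ω₃=-0.348
apply F[5]=-10.000 → step 6: x=-0.121, v=-2.106, θ₁=0.185, ω₁=2.362, θ₂=0.040, ω₂=0.263, θ₃=-0.134, ω₃=-0.377
apply F[6]=-10.000 → step 7: x=-0.166, v=-2.446, θ₁=0.236, ω₁=2.733, θ₂=0.045, ω₂=0.267, θ₃=-0.141, ω₃=-0.369
apply F[7]=-10.000 → step 8: x=-0.218, v=-2.759, θ₁=0.294, ω₁=3.051, θ₂=0.051, ω₂=0.302, θ₃=-0.148, ω₃=-0.324
apply F[8]=-10.000 → step 9: x=-0.276, v=-3.041, θ₁=0.358, ω₁=3.307, θ₂=0.057, ω₂=0.386, θ₃=-0.154, ω₃=-0.248
apply F[9]=-10.000 → step 10: x=-0.340, v=-3.292, θ₁=0.426, ω₁=3.503, θ₂=0.067, ω₂=0.529, θ₃=-0.158, ω₃=-0.148
apply F[10]=-10.000 → step 11: x=-0.408, v=-3.515, θ₁=0.498, ω₁=3.647, θ₂=0.079, ω₂=0.728, θ₃=-0.160, ω₃=-0.033
apply F[11]=-10.000 → step 12: x=-0.480, v=-3.713, θ₁=0.572, ω₁=3.750, θ₂=0.096, ω₂=0.978, θ₃=-0.159, ω₃=0.093
apply F[12]=-10.000 → step 13: x=-0.556, v=-3.890, θ₁=0.647, ω₁=3.820, θ₂=0.118, ω₂=1.271, θ₃=-0.156, ω₃=0.229
apply F[13]=-10.000 → step 14: x=-0.636, v=-4.048, θ₁=0.724, ω₁=3.863, θ₂=0.147, ω₂=1.596, θ₃=-0.150, ω₃=0.373
apply F[14]=-10.000 → step 15: x=-0.718, v=-4.189, θ₁=0.802, ω₁=3.882, θ₂=0.182, ω₂=1.944, θ₃=-0.141, ω₃=0.529
apply F[15]=-10.000 → step 16: x=-0.803, v=-4.313, θ₁=0.879, ω₁=3.880, θ₂=0.225, ω₂=2.308, θ₃=-0.129, ω₃=0.700
apply F[16]=-10.000 → step 17: x=-0.890, v=-4.422, θ₁=0.957, ω₁=3.856, θ₂=0.275, ω₂=2.679, θ₃=-0.113, ω₃=0.889
apply F[17]=-10.000 → step 18: x=-0.980, v=-4.516, θ₁=1.034, ω₁=3.812, θ₂=0.332, ω₂=3.048, θ₃=-0.093, ω₃=1.102
apply F[18]=-10.000 → step 19: x=-1.071, v=-4.597, θ₁=1.109, ω₁=3.748, θ₂=0.397, ω₂=3.407, θ₃=-0.069, ω₃=1.343
apply F[19]=-10.000 → step 20: x=-1.164, v=-4.665, θ₁=1.183, ω₁=3.663, θ₂=0.468, ω₂=3.746, θ₃=-0.039, ω₃=1.617
apply F[20]=-10.000 → step 21: x=-1.258, v=-4.720, θ₁=1.256, ω₁=3.559, θ₂=0.546, ω₂=4.056, θ₃=-0.004, ω₃=1.929
apply F[21]=-10.000 → step 22: x=-1.352, v=-4.763, θ₁=1.326, ω₁=3.438, θ₂=0.630, ω₂=4.329, θ₃=0.038, ω₃=2.284
apply F[22]=-10.000 → step 23: x=-1.448, v=-4.793, θ₁=1.393, ω₁=3.301, θ₂=0.719, ω₂=4.554, θ₃=0.088, ω₃=2.684
apply F[23]=-10.000 → step 24: x=-1.544, v=-4.812, θ₁=1.458, ω₁=3.153, θ₂=0.812, ω₂=4.720, θ₃=0.146, ω₃=3.132
apply F[24]=-10.000 → step 25: x=-1.640, v=-4.817, θ₁=1.519, ω₁=2.997, θ₂=0.907, ω₂=4.814, θ₃=0.214, ω₃=3.629
apply F[25]=-10.000 → step 26: x=-1.737, v=-4.809, θ₁=1.577, ω₁=2.836, θ₂=1.004, ω₂=4.822, θ₃=0.291, ω₃=4.173
apply F[26]=-10.000 → step 27: x=-1.833, v=-4.785, θ₁=1.632, ω₁=2.675, θ₂=1.100, ω₂=4.730, θ₃=0.381, ω₃=4.763
apply F[27]=-10.000 → step 28: x=-1.928, v=-4.745, θ₁=1.684, ω₁=2.515, θ₂=1.192, ω₂=4.525, θ₃=0.482, ω₃=5.397
apply F[28]=-10.000 → step 29: x=-2.022, v=-4.685, θ₁=1.733, ω₁=2.355, θ₂=1.280, ω₂=4.195, θ₃=0.597, ω₃=6.072
apply F[29]=-2.934 → step 30: x=-2.114, v=-4.478, θ₁=1.779, ω₁=2.275, θ₂=1.359, ω₂=3.681, θ₃=0.724, ω₃=6.667
apply F[30]=+10.000 → step 31: x=-2.199, v=-4.029, θ₁=1.826, ω₁=2.356, θ₂=1.426, ω₂=3.002, θ₃=0.862, ω₃=7.069
apply F[31]=+10.000 → step 32: x=-2.275, v=-3.543, θ₁=1.874, ω₁=2.436, θ₂=1.479, ω₂=2.345, θ₃=1.007, ω₃=7.483
apply F[32]=+10.000 → step 33: x=-2.340, v=-3.006, θ₁=1.923, ω₁=2.493, θ₂=1.520, ω₂=1.777, θ₃=1.161, ω₃=7.897
apply F[33]=+10.000 → step 34: x=-2.395, v=-2.408, θ₁=1.973, ω₁=2.509, θ₂=1.551, ω₂=1.416, θ₃=1.323, ω₃=8.267
apply F[34]=+10.000 → step 35: x=-2.436, v=-1.754, θ₁=2.023, ω₁=2.474, θ₂=1.579, ω₂=1.408, θ₃=1.491, ω₃=8.506
apply F[35]=+10.000 → step 36: x=-2.465, v=-1.071, θ₁=2.072, ω₁=2.408, θ₂=1.611, ω₂=1.845, θ₃=1.662, ω₃=8.535
apply F[36]=+10.000 → step 37: x=-2.479, v=-0.387, θ₁=2.119, ω₁=2.350, θ₂=1.655, ω₂=2.687, θ₃=1.831, ω₃=8.343
apply F[37]=+10.000 → step 38: x=-2.480, v=0.291, θ₁=2.166, ω₁=2.330, θ₂=1.720, ω₂=3.815, θ₃=1.994, ω₃=7.971
apply F[38]=+10.000 → step 39: x=-2.468, v=0.985, θ₁=2.213, ω₁=2.360, θ₂=1.809, ω₂=5.132, θ₃=2.149, ω₃=7.452
Max |angle| over trajectory = 2.213 rad = 126.8°.

Answer: 126.8°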